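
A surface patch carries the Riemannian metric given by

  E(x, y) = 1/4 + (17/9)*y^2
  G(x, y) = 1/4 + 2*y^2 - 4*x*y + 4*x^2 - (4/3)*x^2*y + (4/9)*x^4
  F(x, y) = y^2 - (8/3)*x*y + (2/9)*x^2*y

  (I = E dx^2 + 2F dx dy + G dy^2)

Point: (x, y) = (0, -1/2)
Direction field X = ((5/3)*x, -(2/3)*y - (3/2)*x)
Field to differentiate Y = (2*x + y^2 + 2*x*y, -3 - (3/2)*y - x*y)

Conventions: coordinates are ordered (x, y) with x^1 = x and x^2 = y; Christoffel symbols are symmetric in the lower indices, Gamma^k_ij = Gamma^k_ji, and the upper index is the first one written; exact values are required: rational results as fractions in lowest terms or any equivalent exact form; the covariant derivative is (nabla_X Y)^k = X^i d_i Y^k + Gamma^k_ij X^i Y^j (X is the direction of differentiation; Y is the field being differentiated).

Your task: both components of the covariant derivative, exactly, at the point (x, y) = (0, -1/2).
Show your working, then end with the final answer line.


E = 13/18, F = 1/4, G = 3/4 at the point
E_x = 0, E_y = -17/9, F_x = 4/3, F_y = -1, G_x = 2, G_y = -2
EG - F^2 = 23/48;  g^inv = (48/23) * [[3/4, -1/4], [-1/4, 13/18]]
first-kind symbols [ij,l] = (1/2)(d_i g_jl + d_j g_il - d_l g_ij): [xx,x] = E_x/2 = 0, [xx,y] = F_x - E_y/2 = 41/18, [xy,x] = E_y/2 = -17/18, [xy,y] = G_x/2 = 1, [yy,x] = F_y - G_x/2 = -2, [yy,y] = G_y/2 = -1
Gamma^x_ij = (G*[ij,x] - F*[ij,y])/(EG - F^2), Gamma^y_ij = (E*[ij,y] - F*[ij,x])/(EG - F^2)
Gamma_xxx = -82/69, Gamma_xxy = -2, Gamma_xyy = -60/23, Gamma_yxx = 2132/621, Gamma_yxy = 2, Gamma_yyy = -32/69
X = (0, 1/3), Y = (1/4, -9/4) at the point

Answer: (nabla_X Y)^x = 67/46, (nabla_X Y)^y = 1/69


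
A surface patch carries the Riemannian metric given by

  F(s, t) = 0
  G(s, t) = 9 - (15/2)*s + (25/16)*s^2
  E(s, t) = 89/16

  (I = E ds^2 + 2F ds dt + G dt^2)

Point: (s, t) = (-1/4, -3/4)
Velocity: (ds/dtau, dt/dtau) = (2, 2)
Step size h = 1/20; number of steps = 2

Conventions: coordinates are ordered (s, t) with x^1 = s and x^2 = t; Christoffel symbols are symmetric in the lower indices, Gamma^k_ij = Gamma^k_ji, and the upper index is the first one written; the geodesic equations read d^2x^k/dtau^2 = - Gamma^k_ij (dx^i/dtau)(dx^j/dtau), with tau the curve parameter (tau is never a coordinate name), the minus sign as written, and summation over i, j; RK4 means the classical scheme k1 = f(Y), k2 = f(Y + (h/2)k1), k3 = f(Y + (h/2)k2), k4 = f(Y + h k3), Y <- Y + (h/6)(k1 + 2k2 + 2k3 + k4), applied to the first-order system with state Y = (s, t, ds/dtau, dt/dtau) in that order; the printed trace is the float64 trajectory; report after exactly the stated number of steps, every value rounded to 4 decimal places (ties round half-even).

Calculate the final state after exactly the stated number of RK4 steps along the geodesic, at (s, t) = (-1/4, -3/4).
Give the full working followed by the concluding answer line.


f(Y) = (ds/dtau, dt/dtau, -Gamma^s_ij Y'^i Y'^j, -Gamma^t_ij Y'^i Y'^j) with the Gammas evaluated at the stage position; h = 0.050000; intermediate values shown to 6 dp
step 0: s = -0.2500, t = -0.7500, ds/dtau = 2.0000, dt/dtau = 2.0000
step 1:
  k1: at (s, t) = (-0.250000, -0.750000), (ds/dtau, dt/dtau) = (2.000000, 2.000000); Gamma_sss = 0.000000, Gamma_sst = 0.000000, Gamma_stt = 0.744382, Gamma_tss = 0.000000, Gamma_tst = -0.377358, Gamma_ttt = 0.000000; k1 = (2.000000, 2.000000, -2.977528, 3.018868)
  k2: at (s, t) = (-0.200000, -0.700000), (ds/dtau, dt/dtau) = (1.925562, 2.075472); Gamma_sss = 0.000000, Gamma_sst = 0.000000, Gamma_stt = 0.730337, Gamma_tss = 0.000000, Gamma_tst = -0.384615, Gamma_ttt = 0.000000; k2 = (1.925562, 2.075472, -3.145987, 3.074192)
  k3: at (s, t) = (-0.201861, -0.698113), (ds/dtau, dt/dtau) = (1.921350, 2.076855); Gamma_sss = 0.000000, Gamma_sst = 0.000000, Gamma_stt = 0.730860, Gamma_tss = 0.000000, Gamma_tst = -0.384340, Gamma_ttt = 0.000000; k3 = (1.921350, 2.076855, -3.152437, 3.067317)
  k4: at (s, t) = (-0.153932, -0.646157), (ds/dtau, dt/dtau) = (1.842378, 2.153366); Gamma_sss = 0.000000, Gamma_sst = 0.000000, Gamma_stt = 0.717397, Gamma_tss = 0.000000, Gamma_tst = -0.391553, Gamma_ttt = 0.000000; k4 = (1.842378, 2.153366, -3.326558, 3.106828)
  Y <- Y + (h/6)(k1 + 2k2 + 2k3 + k4): s = -0.1539, t = -0.6462, ds/dtau = 1.8425, dt/dtau = 2.1534
step 2:
  k1: at (s, t) = (-0.153865, -0.646183), (ds/dtau, dt/dtau) = (1.842492, 2.153406); Gamma_sss = 0.000000, Gamma_sst = 0.000000, Gamma_stt = 0.717378, Gamma_tss = 0.000000, Gamma_tst = -0.391563, Gamma_ttt = 0.000000; k1 = (1.842492, 2.153406, -3.326594, 3.107160)
  k2: at (s, t) = (-0.107803, -0.592348), (ds/dtau, dt/dtau) = (1.759327, 2.231085); Gamma_sss = 0.000000, Gamma_sst = 0.000000, Gamma_stt = 0.704439, Gamma_tss = 0.000000, Gamma_tst = -0.398755, Gamma_ttt = 0.000000; k2 = (1.759327, 2.231085, -3.506514, 3.130397)
  k3: at (s, t) = (-0.109882, -0.590406), (ds/dtau, dt/dtau) = (1.754829, 2.231666); Gamma_sss = 0.000000, Gamma_sst = 0.000000, Gamma_stt = 0.705023, Gamma_tss = 0.000000, Gamma_tst = -0.398425, Gamma_ttt = 0.000000; k3 = (1.754829, 2.231666, -3.511249, 3.120619)
  k4: at (s, t) = (-0.066124, -0.534600), (ds/dtau, dt/dtau) = (1.666930, 2.309437); Gamma_sss = 0.000000, Gamma_sst = 0.000000, Gamma_stt = 0.692731, Gamma_tss = 0.000000, Gamma_tst = -0.405495, Gamma_ttt = 0.000000; k4 = (1.666930, 2.309437, -3.694682, 3.122041)
  Y <- Y + (h/6)(k1 + 2k2 + 2k3 + k4): s = -0.0661, t = -0.5346, ds/dtau = 1.6670, dt/dtau = 2.3095

Answer: s = -0.0661, t = -0.5346, ds/dtau = 1.6670, dt/dtau = 2.3095


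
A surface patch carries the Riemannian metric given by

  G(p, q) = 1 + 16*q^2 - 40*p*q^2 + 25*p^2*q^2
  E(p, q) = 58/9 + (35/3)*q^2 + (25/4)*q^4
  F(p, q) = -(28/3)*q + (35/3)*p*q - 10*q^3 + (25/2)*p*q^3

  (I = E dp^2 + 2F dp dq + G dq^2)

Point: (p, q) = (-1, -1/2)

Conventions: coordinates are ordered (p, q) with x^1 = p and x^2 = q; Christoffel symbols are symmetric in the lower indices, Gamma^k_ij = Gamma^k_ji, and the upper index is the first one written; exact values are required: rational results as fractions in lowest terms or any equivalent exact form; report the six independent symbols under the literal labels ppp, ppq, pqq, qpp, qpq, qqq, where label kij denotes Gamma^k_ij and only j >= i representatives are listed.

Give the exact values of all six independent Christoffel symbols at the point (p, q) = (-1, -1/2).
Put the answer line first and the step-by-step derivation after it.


Answer: Gamma_ppp = 0, Gamma_ppq = -4260/17281, Gamma_pqq = -15336/17281, Gamma_qpp = 0, Gamma_qpq = -6480/17281, Gamma_qqq = -23328/17281

E = 5617/576, F = 213/16, G = 85/4 at the point
E_p = 0, E_q = -355/24, F_p = -355/48, F_q = -303/8, G_p = -45/2, G_q = -81
EG - F^2 = 17281/576;  g^inv = (576/17281) * [[85/4, -213/16], [-213/16, 5617/576]]
first-kind symbols [ij,l] = (1/2)(d_i g_jl + d_j g_il - d_l g_ij): [pp,p] = E_p/2 = 0, [pp,q] = F_p - E_q/2 = 0, [pq,p] = E_q/2 = -355/48, [pq,q] = G_p/2 = -45/4, [qq,p] = F_q - G_p/2 = -213/8, [qq,q] = G_q/2 = -81/2
Gamma^p_ij = (G*[ij,p] - F*[ij,q])/(EG - F^2), Gamma^q_ij = (E*[ij,q] - F*[ij,p])/(EG - F^2)


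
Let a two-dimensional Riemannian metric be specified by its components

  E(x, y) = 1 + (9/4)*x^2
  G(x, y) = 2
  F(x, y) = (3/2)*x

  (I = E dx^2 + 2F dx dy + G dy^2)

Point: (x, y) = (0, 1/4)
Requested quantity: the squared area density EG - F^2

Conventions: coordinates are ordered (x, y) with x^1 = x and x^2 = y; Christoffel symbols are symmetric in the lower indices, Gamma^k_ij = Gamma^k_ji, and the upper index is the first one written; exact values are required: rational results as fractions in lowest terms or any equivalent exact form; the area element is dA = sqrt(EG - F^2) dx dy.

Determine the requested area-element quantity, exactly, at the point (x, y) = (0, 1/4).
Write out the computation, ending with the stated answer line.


E = 1, F = 0, G = 2; EG - F^2 = 2

Answer: EG - F^2 = 2


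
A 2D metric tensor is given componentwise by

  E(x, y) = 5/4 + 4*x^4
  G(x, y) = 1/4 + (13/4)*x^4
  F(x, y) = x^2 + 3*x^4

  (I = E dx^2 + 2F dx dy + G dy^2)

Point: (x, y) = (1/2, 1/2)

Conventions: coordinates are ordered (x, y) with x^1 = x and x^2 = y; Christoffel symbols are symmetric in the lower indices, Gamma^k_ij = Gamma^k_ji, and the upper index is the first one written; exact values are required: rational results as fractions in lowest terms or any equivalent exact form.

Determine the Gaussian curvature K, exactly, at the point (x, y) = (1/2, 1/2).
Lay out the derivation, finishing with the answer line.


E = 3/2, F = 7/16, G = 29/64, EG - F^2 = 125/256 at the point
E_x = 2, E_y = 0, F_x = 5/2, F_y = 0, G_x = 13/8, G_y = 0
E_yy = 0, F_xy = 0, G_xx = 39/4
The intrinsic route: Brioschi's K = (det M1 - det M2)/(EG - F^2)^2.
M1 = [[-E_yy/2 + F_xy - G_xx/2, E_x/2, F_x - E_y/2], [F_y - G_x/2, E, F], [G_y/2, F, G]] = [[-39/8, 1, 5/2], [-13/16, 3/2, 7/16], [0, 7/16, 29/64]]; det M1 = -5941/2048
M2 = [[0, E_y/2, G_x/2], [E_y/2, E, F], [G_x/2, F, G]] = [[0, 0, 13/16], [0, 3/2, 7/16], [13/16, 7/16, 29/64]]; det M2 = -507/512
det M1 - det M2 = -3913/2048; K = -3913/2048 / (125/256)^2 = -125216/15625

Answer: K = -125216/15625


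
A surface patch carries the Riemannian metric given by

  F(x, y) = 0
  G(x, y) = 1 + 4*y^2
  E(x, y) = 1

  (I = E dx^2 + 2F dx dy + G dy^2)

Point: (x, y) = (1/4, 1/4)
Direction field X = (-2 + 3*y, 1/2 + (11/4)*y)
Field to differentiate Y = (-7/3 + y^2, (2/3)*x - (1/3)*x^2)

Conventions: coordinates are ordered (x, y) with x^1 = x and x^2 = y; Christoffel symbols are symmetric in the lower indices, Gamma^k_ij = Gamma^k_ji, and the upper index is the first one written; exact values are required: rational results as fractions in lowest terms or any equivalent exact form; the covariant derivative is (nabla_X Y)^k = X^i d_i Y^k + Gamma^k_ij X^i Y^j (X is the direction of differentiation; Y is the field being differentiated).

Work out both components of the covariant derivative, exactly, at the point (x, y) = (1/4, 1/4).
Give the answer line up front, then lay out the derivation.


Answer: (nabla_X Y)^x = 19/32, (nabla_X Y)^y = -467/960

E = 1, F = 0, G = 5/4 at the point
E_x = 0, E_y = 0, F_x = 0, F_y = 0, G_x = 0, G_y = 2
EG - F^2 = 5/4;  g^inv = (4/5) * [[5/4, 0], [0, 1]]
first-kind symbols [ij,l] = (1/2)(d_i g_jl + d_j g_il - d_l g_ij): [xx,x] = E_x/2 = 0, [xx,y] = F_x - E_y/2 = 0, [xy,x] = E_y/2 = 0, [xy,y] = G_x/2 = 0, [yy,x] = F_y - G_x/2 = 0, [yy,y] = G_y/2 = 1
Gamma^x_ij = (G*[ij,x] - F*[ij,y])/(EG - F^2), Gamma^y_ij = (E*[ij,y] - F*[ij,x])/(EG - F^2)
Gamma_xxx = 0, Gamma_xxy = 0, Gamma_xyy = 0, Gamma_yxx = 0, Gamma_yxy = 0, Gamma_yyy = 4/5
X = (-5/4, 19/16), Y = (-109/48, 7/48) at the point


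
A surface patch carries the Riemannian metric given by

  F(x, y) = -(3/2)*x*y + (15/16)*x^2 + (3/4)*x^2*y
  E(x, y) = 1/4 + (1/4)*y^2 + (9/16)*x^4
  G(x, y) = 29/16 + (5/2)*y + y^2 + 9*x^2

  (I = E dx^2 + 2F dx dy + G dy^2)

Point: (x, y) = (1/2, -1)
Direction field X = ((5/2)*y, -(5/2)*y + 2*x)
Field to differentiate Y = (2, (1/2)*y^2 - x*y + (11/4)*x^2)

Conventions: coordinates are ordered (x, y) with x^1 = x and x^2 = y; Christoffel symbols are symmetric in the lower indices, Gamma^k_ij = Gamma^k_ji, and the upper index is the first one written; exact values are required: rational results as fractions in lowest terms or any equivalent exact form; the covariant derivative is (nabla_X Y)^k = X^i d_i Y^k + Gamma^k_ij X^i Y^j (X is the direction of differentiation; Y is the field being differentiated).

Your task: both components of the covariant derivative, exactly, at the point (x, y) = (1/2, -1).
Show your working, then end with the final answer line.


E = 137/256, F = 51/64, G = 41/16 at the point
E_x = 9/32, E_y = -1/2, F_x = 27/16, F_y = -9/16, G_x = 9, G_y = 1/2
EG - F^2 = 377/512;  g^inv = (512/377) * [[41/16, -51/64], [-51/64, 137/256]]
first-kind symbols [ij,l] = (1/2)(d_i g_jl + d_j g_il - d_l g_ij): [xx,x] = E_x/2 = 9/64, [xx,y] = F_x - E_y/2 = 31/16, [xy,x] = E_y/2 = -1/4, [xy,y] = G_x/2 = 9/2, [yy,x] = F_y - G_x/2 = -81/16, [yy,y] = G_y/2 = 1/4
Gamma^x_ij = (G*[ij,x] - F*[ij,y])/(EG - F^2), Gamma^y_ij = (E*[ij,y] - F*[ij,x])/(EG - F^2)
Gamma_xxx = -606/377, Gamma_xxy = -2164/377, Gamma_xyy = -6744/377, Gamma_yxx = 947/754, Gamma_yxy = 1335/377, Gamma_yyy = 2134/377
X = (-5/2, 7/2), Y = (2, 27/16) at the point

Answer: (nabla_X Y)^x = -26351/232, (nabla_X Y)^y = 20765/928


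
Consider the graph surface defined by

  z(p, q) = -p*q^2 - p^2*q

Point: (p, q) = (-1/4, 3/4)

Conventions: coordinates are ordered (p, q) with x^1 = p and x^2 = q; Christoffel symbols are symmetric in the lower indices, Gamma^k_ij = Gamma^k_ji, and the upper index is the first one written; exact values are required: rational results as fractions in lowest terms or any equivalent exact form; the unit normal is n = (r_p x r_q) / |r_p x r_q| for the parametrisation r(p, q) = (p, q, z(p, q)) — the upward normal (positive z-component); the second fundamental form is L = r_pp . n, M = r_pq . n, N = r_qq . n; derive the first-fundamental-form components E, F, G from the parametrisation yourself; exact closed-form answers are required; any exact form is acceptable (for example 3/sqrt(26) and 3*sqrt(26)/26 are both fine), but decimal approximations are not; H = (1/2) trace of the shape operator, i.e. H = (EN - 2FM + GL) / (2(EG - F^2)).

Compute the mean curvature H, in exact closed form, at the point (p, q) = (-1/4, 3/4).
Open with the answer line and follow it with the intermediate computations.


Answer: H = -22*sqrt(290)/725

z_p = -3/16, z_q = 5/16, z_pp = -3/2, z_pq = -1, z_qq = 1/2
E = 265/256, F = -15/256, G = 281/256; answer radicand W^2 = 145/128
unnormalised second-form numerators: l = -3/2, m = -1, n = 1/2; L = l/sqrt(145/128), and similarly M = m/sqrt(W^2), N = n/sqrt(W^2)
H = (E*n - 2*F*m + G*l) / (2*(EG - F^2)*sqrt(W^2)); E*n - 2*F*m + G*l = -319/256, EG - F^2 = 145/128, so H = (-11/20)/sqrt(145/128)


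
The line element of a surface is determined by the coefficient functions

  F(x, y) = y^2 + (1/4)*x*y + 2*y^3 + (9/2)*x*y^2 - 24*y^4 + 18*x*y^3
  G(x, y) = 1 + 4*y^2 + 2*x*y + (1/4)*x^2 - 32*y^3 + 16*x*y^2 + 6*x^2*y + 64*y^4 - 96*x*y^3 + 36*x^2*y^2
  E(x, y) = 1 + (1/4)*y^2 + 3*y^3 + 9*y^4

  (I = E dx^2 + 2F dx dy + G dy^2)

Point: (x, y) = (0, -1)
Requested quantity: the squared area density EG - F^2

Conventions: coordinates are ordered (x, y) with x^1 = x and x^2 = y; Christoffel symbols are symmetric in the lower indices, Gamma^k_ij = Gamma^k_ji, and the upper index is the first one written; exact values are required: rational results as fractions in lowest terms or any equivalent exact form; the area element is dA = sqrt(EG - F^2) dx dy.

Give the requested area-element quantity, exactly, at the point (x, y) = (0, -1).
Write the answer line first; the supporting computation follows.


Answer: EG - F^2 = 429/4

E = 29/4, F = -25, G = 101; EG - F^2 = 429/4


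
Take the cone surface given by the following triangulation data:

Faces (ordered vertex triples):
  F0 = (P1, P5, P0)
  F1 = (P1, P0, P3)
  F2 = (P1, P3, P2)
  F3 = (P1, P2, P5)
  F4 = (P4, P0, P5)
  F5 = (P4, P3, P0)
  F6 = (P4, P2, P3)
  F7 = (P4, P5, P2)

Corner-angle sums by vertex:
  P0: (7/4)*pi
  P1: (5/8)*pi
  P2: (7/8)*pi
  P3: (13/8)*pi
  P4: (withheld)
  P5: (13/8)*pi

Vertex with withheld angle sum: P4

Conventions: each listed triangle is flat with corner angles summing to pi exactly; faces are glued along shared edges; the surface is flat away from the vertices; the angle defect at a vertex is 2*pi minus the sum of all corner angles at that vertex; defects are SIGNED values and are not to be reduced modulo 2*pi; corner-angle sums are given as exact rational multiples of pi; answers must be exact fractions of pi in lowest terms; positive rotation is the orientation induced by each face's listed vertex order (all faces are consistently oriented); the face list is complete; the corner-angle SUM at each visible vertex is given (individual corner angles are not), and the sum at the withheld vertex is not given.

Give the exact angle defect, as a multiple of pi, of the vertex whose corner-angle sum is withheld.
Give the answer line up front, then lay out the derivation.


Answer: defect(P4) = pi/2

V = 6, E = 12, F = 8; chi = V - E + F = 2
Gauss-Bonnet: total defect = 2*pi*chi = 4*pi; visible defects sum to (7/2)*pi


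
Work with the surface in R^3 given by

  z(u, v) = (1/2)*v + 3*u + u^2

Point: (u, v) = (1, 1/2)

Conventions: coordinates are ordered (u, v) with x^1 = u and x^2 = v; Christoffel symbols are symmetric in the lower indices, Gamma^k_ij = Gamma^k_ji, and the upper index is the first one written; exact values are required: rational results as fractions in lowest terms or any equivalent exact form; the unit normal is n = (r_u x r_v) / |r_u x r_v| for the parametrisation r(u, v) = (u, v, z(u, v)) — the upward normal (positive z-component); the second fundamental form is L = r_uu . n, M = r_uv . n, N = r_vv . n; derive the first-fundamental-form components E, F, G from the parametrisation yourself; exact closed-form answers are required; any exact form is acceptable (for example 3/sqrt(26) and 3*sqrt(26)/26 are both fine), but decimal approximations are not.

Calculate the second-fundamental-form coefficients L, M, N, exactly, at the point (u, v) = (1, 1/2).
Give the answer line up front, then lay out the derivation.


Answer: L = 4*sqrt(105)/105, M = 0, N = 0

z_u = 5, z_v = 1/2, z_uu = 2, z_uv = 0, z_vv = 0
E = 26, F = 5/2, G = 5/4; answer radicand W^2 = 105/4
unnormalised second-form numerators: l = 2, m = 0, n = 0; L = l/sqrt(105/4), and similarly M = m/sqrt(W^2), N = n/sqrt(W^2)


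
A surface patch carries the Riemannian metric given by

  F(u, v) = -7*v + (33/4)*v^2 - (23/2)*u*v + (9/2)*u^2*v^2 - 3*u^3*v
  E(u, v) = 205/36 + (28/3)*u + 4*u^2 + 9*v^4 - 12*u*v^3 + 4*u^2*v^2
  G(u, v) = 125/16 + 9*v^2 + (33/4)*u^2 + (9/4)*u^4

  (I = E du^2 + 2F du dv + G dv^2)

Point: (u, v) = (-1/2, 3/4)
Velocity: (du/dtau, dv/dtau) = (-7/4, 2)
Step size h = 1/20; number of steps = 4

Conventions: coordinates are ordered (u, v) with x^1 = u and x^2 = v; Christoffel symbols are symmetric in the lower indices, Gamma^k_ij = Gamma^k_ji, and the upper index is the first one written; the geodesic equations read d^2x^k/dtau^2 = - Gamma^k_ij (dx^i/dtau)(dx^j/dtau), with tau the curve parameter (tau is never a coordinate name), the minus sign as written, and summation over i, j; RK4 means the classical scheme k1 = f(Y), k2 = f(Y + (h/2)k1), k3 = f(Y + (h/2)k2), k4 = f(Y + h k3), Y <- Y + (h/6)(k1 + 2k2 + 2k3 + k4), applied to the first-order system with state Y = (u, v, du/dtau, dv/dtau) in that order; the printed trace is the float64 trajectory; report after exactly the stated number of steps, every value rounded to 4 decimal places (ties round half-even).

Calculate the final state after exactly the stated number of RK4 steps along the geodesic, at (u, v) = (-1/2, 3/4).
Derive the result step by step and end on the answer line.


f(Y) = (du/dtau, dv/dtau, -Gamma^u_ij Y'^i Y'^j, -Gamma^v_ij Y'^i Y'^j) with the Gammas evaluated at the stage position; h = 0.050000; intermediate values shown to 6 dp
step 0: u = -0.5000, v = 0.7500, du/dtau = -1.7500, dv/dtau = 2.0000
step 1:
  k1: at (u, v) = (-0.500000, 0.750000), (du/dtau, dv/dtau) = (-1.750000, 2.000000); Gamma_uuu = 1.075253, Gamma_uuv = 2.264061, Gamma_uvv = 2.411481, Gamma_vuu = -2.070194, Gamma_vuv = -1.004176, Gamma_vvv = -0.290770; k1 = (-1.750000, 2.000000, 2.909540, 0.473814)
  k2: at (u, v) = (-0.543750, 0.800000), (du/dtau, dv/dtau) = (-1.677262, 2.011845); Gamma_uuu = 1.253839, Gamma_uuv = 2.468829, Gamma_uvv = 2.376582, Gamma_vuu = -2.363553, Gamma_vuv = -1.223099, Gamma_vvv = -0.423793; k2 = (-1.677262, 2.011845, 3.515013, 0.110046)
  k3: at (u, v) = (-0.541932, 0.800296), (du/dtau, dv/dtau) = (-1.662125, 2.002751); Gamma_uuu = 1.246355, Gamma_uuv = 2.459921, Gamma_uvv = 2.364558, Gamma_vuu = -2.359406, Gamma_vuv = -1.216260, Gamma_vvv = -0.416430; k3 = (-1.662125, 2.002751, 3.449752, 0.091113)
  k4: at (u, v) = (-0.583106, 0.850138), (du/dtau, dv/dtau) = (-1.577512, 2.004556); Gamma_uuu = 1.424099, Gamma_uuv = 2.609311, Gamma_uvv = 2.280736, Gamma_vuu = -2.669520, Gamma_vuv = -1.427486, Gamma_vvv = -0.520790; k4 = (-1.577512, 2.004556, 3.793899, -0.292143)
  Y <- Y + (h/6)(k1 + 2k2 + 2k3 + k4): u = -0.5834, v = 0.8503, du/dtau = -1.5781, dv/dtau = 2.0049
step 2:
  k1: at (u, v) = (-0.583386, 0.850281), (du/dtau, dv/dtau) = (-1.578059, 2.004867); Gamma_uuu = 1.425339, Gamma_uuv = 2.610448, Gamma_uvv = 2.281287, Gamma_vuu = -2.670981, Gamma_vuv = -1.428773, Gamma_vvv = -0.521699; k1 = (-1.578059, 2.004867, 3.798767, -0.292270)
  k2: at (u, v) = (-0.622837, 0.900403), (du/dtau, dv/dtau) = (-1.483089, 1.997560); Gamma_uuu = 1.596898, Gamma_uuv = 2.710758, Gamma_uvv = 2.165154, Gamma_vuu = -2.996865, Gamma_vuv = -1.628006, Gamma_vvv = -0.599118; k2 = (-1.483089, 1.997560, 3.909606, -0.663734)
  k3: at (u, v) = (-0.620463, 0.900220), (du/dtau, dv/dtau) = (-1.480318, 1.988273); Gamma_uuu = 1.585694, Gamma_uuv = 2.700109, Gamma_uvv = 2.155134, Gamma_vuu = -2.987257, Gamma_vuv = -1.617328, Gamma_vvv = -0.590107; k3 = (-1.480318, 1.988273, 3.899798, -0.641557)
  k4: at (u, v) = (-0.657402, 0.949695), (du/dtau, dv/dtau) = (-1.383069, 1.972789); Gamma_uuu = 1.740283, Gamma_uuv = 2.755618, Gamma_uvv = 2.022487, Gamma_vuu = -3.315014, Gamma_vuv = -1.794387, Gamma_vvv = -0.640821; k4 = (-1.383069, 1.972789, 3.837161, -0.956745)
  Y <- Y + (h/6)(k1 + 2k2 + 2k3 + k4): u = -0.6575, v = 0.9499, du/dtau = -1.3843, dv/dtau = 1.9727
step 3:
  k1: at (u, v) = (-0.657452, 0.949859), (du/dtau, dv/dtau) = (-1.384269, 1.972703); Gamma_uuu = 1.740428, Gamma_uuv = 2.755429, Gamma_uvv = 2.021735, Gamma_vuu = -3.315820, Gamma_vuv = -1.794619, Gamma_vvv = -0.640685; k1 = (-1.384269, 1.972703, 3.846079, -0.954279)
  k2: at (u, v) = (-0.692059, 0.999176), (du/dtau, dv/dtau) = (-1.288117, 1.948846); Gamma_uuu = 1.875007, Gamma_uuv = 2.772847, Gamma_uvv = 1.879424, Gamma_vuu = -3.642533, Gamma_vuv = -1.947640, Gamma_vvv = -0.667699; k2 = (-1.288117, 1.948846, 3.672434, -1.198706)
  k3: at (u, v) = (-0.689655, 0.998580), (du/dtau, dv/dtau) = (-1.292458, 1.942736); Gamma_uuu = 1.863490, Gamma_uuv = 2.764333, Gamma_uvv = 1.873538, Gamma_vuu = -3.629631, Gamma_vuv = -1.936530, Gamma_vvv = -0.660092; k3 = (-1.292458, 1.942736, 3.697940, -1.170442)
  k4: at (u, v) = (-0.722075, 1.046996), (du/dtau, dv/dtau) = (-1.199372, 1.914181); Gamma_uuu = 1.977605, Gamma_uuv = 2.754425, Gamma_uvv = 1.733757, Gamma_vuu = -3.947376, Gamma_vuv = -2.065518, Gamma_vvv = -0.669844; k4 = (-1.199372, 1.914181, 3.449891, -1.351451)
  Y <- Y + (h/6)(k1 + 2k2 + 2k3 + k4): u = -0.7220, v = 1.0471, du/dtau = -1.2006, dv/dtau = 1.9140
step 4:
  k1: at (u, v) = (-0.721992, 1.047109), (du/dtau, dv/dtau) = (-1.200630, 1.914003); Gamma_uuu = 1.977057, Gamma_uuv = 2.753741, Gamma_uvv = 1.732892, Gamma_vuu = -3.947364, Gamma_vuv = -2.065050, Gamma_vvv = -0.669292; k1 = (-1.200630, 1.914003, 3.458004, -1.348947)
  k2: at (u, v) = (-0.752008, 1.094959), (du/dtau, dv/dtau) = (-1.114180, 1.880279); Gamma_uuu = 2.069207, Gamma_uuv = 2.720688, Gamma_uvv = 1.596542, Gamma_vuu = -4.252978, Gamma_vuv = -2.169426, Gamma_vvv = -0.663653; k2 = (-1.114180, 1.880279, 3.186315, -1.463817)
  k3: at (u, v) = (-0.749846, 1.094116), (du/dtau, dv/dtau) = (-1.120972, 1.877408); Gamma_uuu = 2.059449, Gamma_uuv = 2.715170, Gamma_uvv = 1.593808, Gamma_vuu = -4.239412, Gamma_vuv = -2.159982, Gamma_vvv = -0.658293; k3 = (-1.120972, 1.877408, 3.222778, -1.444048)
  k4: at (u, v) = (-0.778040, 1.140980), (du/dtau, dv/dtau) = (-1.039491, 1.841801); Gamma_uuu = 2.134194, Gamma_uuv = 2.668623, Gamma_uvv = 1.467285, Gamma_vuu = -4.531289, Gamma_vuv = -2.244600, Gamma_vvv = -0.643817; k4 = (-1.039491, 1.841801, 2.934894, -1.514508)
  Y <- Y + (h/6)(k1 + 2k2 + 2k3 + k4): u = -0.7779, v = 1.1410, du/dtau = -1.0405, dv/dtau = 1.8417

Answer: u = -0.7779, v = 1.1410, du/dtau = -1.0405, dv/dtau = 1.8417


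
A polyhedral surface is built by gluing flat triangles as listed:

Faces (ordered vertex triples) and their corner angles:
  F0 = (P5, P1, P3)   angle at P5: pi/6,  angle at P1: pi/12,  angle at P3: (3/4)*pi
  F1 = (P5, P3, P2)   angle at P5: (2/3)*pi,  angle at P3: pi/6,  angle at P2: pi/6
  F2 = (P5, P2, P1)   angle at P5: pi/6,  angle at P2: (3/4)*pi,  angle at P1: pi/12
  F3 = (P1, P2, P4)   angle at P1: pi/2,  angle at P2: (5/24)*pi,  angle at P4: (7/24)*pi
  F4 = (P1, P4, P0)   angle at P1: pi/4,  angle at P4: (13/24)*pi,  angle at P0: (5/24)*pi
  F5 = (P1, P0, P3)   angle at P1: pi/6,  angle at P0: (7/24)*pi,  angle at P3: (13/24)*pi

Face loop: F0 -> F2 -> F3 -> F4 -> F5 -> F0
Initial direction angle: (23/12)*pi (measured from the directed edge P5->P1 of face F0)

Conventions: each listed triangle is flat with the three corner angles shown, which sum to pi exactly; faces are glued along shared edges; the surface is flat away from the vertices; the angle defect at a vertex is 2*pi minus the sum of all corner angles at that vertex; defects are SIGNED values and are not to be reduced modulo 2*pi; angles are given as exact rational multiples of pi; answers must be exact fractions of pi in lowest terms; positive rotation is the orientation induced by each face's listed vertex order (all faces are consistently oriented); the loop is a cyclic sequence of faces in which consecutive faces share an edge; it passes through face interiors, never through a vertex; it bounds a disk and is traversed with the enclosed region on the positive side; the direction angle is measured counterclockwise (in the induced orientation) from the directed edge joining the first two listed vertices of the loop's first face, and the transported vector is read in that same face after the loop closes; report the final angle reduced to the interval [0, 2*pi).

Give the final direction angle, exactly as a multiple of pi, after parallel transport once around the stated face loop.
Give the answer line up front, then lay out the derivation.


Answer: final direction angle = (5/6)*pi

enclosed vertex P1: corner angles sum to (13/12)*pi, defect = 2*pi - (13/12)*pi = (11/12)*pi
the rotation equals the total enclosed defect, so the final angle is initial + defects (mod 2*pi)
final angle = (23/12)*pi + (11/12)*pi = (5/6)*pi (mod 2*pi)


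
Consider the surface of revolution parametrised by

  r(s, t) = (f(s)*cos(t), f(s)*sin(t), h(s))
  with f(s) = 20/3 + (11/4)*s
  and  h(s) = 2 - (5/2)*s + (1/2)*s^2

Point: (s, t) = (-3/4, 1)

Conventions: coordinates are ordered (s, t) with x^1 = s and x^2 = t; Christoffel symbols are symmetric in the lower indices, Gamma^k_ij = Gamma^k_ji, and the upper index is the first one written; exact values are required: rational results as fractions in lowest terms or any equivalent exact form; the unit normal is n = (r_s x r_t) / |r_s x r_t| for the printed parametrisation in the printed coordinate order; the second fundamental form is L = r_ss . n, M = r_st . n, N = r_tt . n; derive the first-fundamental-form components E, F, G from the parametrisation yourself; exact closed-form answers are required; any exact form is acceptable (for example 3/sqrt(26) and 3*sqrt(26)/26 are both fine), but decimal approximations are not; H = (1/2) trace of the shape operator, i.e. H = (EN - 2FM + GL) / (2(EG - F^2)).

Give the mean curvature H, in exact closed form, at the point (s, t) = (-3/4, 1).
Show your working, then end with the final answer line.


f = 221/48, f' = 11/4, f'' = 0, h' = -13/4, h'' = 1
E = 145/8, F = 0, G = 48841/2304; answer radicand W^2 = 145/8
unnormalised second-form numerators: l = 11/4, m = 0, n = -2873/192; L = l/sqrt(145/8), and similarly M = m/sqrt(W^2), N = n/sqrt(W^2)
H = (E*n - 2*F*m + G*l) / (2*(EG - F^2)*sqrt(W^2)); E*n - 2*F*m + G*l = -1962259/9216, EG - F^2 = 7081945/18432, so H = (-683/2465)/sqrt(145/8)

Answer: H = -1366*sqrt(290)/357425


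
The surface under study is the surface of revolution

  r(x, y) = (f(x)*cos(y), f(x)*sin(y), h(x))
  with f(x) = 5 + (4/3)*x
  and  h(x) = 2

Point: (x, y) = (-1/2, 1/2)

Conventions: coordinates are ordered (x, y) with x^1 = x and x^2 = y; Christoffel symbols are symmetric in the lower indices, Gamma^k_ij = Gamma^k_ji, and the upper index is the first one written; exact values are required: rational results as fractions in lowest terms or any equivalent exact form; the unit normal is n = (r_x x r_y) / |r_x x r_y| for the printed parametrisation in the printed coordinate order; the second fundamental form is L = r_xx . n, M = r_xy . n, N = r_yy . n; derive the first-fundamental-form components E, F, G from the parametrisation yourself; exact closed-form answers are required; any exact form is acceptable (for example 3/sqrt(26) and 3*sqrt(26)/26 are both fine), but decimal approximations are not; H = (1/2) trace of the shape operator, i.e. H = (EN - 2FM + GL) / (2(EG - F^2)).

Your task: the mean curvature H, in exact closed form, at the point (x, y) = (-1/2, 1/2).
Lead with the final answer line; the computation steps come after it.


Answer: H = 0

f = 13/3, f' = 4/3, f'' = 0, h' = 0, h'' = 0
E = 16/9, F = 0, G = 169/9; answer radicand W^2 = 16/9
unnormalised second-form numerators: l = 0, m = 0, n = 0; L = l/sqrt(16/9), and similarly M = m/sqrt(W^2), N = n/sqrt(W^2)
H = (E*n - 2*F*m + G*l) / (2*(EG - F^2)*sqrt(W^2)); E*n - 2*F*m + G*l = 0, EG - F^2 = 2704/81, so H = (0)/sqrt(16/9)


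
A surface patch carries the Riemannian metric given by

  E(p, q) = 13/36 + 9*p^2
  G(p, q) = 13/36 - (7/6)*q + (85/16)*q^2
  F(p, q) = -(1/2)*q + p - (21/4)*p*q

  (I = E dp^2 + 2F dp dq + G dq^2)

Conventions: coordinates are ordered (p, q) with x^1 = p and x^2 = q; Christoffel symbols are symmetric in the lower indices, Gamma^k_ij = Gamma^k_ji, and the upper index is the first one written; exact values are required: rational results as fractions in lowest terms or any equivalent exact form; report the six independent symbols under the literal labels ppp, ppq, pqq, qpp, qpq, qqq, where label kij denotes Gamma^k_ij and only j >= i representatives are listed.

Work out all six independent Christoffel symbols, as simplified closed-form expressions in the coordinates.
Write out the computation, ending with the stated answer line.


E = 13/36 + 9*p^2; F = -(1/2)*q + p - (21/4)*p*q; G = 13/36 - (7/6)*q + (85/16)*q^2
Gamma^k_ij = (1/2) g^{kl} (d_i g_jl + d_j g_il - d_l g_ij), with g^inv = (1/(EG-F^2)) [[G, -F], [-F, E]]
first partials: E_p = 18*p, E_q = 0, F_p = 1 - (21/4)*q, F_q = -1/2 - (21/4)*p, G_p = 0, G_q = -7/6 + (85/8)*q
D = EG - F^2 = 169/1296 - (91/216)*q + (961/576)*q^2 + p*q + (9/4)*p^2 - (21/4)*p*q^2 + (81/4)*p^2*q^2
expanded: Gamma^p_pp = (G E_p - 2F F_p + F E_q)/(2D), Gamma^p_pq = (G E_q - F G_p)/(2D), Gamma^p_qq = (2G F_q - G G_p - F G_q)/(2D), Gamma^q_pp = (2E F_p - E E_q - F E_p)/(2D), Gamma^q_pq = (E G_p - F E_q)/(2D), Gamma^q_qq = (E G_q - 2F F_q + F G_p)/(2D); substitute and cancel common factors

Answer: Gamma_ppp = (104976*p*q^2 + 11664*p - 13608*q^2 + 2592*q)/(104976*p^2*q^2 + 11664*p^2 - 27216*p*q^2 + 5184*p*q + 8649*q^2 - 2184*q + 676), Gamma_ppq = 0, Gamma_pqq = (-11664*p*q - 6804*p + 1512*q - 936)/(104976*p^2*q^2 + 11664*p^2 - 27216*p*q^2 + 5184*p*q + 8649*q^2 - 2184*q + 676), Gamma_qpp = (23328*p*q - 9828*q + 1872)/(104976*p^2*q^2 + 11664*p^2 - 27216*p*q^2 + 5184*p*q + 8649*q^2 - 2184*q + 676), Gamma_qpq = 0, Gamma_qqq = (104976*p^2*q - 27216*p*q + 2592*p + 8649*q - 1092)/(104976*p^2*q^2 + 11664*p^2 - 27216*p*q^2 + 5184*p*q + 8649*q^2 - 2184*q + 676)


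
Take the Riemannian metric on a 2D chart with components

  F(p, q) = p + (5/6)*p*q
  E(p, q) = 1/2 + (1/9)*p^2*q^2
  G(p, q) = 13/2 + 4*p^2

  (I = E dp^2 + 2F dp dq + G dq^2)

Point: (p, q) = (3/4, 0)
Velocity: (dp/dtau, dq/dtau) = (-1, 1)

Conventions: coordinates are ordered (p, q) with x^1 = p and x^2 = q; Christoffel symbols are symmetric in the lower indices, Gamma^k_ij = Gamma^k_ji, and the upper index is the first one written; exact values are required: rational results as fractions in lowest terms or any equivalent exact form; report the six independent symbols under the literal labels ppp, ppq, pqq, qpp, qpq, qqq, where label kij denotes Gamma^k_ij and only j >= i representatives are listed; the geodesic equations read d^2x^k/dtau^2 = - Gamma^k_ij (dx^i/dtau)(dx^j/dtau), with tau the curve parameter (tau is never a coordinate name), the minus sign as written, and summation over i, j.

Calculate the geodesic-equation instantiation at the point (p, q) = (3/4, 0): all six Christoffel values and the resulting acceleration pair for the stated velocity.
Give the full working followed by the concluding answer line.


E = 1/2, F = 3/4, G = 35/4 at the point
E_p = 0, E_q = 0, F_p = 1, F_q = 5/8, G_p = 6, G_q = 0
EG - F^2 = 61/16;  g^inv = (16/61) * [[35/4, -3/4], [-3/4, 1/2]]
first-kind symbols [ij,l] = (1/2)(d_i g_jl + d_j g_il - d_l g_ij): [pp,p] = E_p/2 = 0, [pp,q] = F_p - E_q/2 = 1, [pq,p] = E_q/2 = 0, [pq,q] = G_p/2 = 3, [qq,p] = F_q - G_p/2 = -19/8, [qq,q] = G_q/2 = 0
Gamma^p_ij = (G*[ij,p] - F*[ij,q])/(EG - F^2), Gamma^q_ij = (E*[ij,q] - F*[ij,p])/(EG - F^2)
Gamma_ppp = -12/61, Gamma_ppq = -36/61, Gamma_pqq = -665/122, Gamma_qpp = 8/61, Gamma_qpq = 24/61, Gamma_qqq = 57/122
d^2p/dtau^2 = -(Gamma_ppp*(-1)^2 + 2*Gamma_ppq*(-1)*(1) + Gamma_pqq*(1)^2) = 545/122
d^2q/dtau^2 = -(Gamma_qpp*(-1)^2 + 2*Gamma_qpq*(-1)*(1) + Gamma_qqq*(1)^2) = 23/122

Answer: Gamma_ppp = -12/61, Gamma_ppq = -36/61, Gamma_pqq = -665/122, Gamma_qpp = 8/61, Gamma_qpq = 24/61, Gamma_qqq = 57/122; accelerations (d^2p/dtau^2, d^2q/dtau^2) = (545/122, 23/122)


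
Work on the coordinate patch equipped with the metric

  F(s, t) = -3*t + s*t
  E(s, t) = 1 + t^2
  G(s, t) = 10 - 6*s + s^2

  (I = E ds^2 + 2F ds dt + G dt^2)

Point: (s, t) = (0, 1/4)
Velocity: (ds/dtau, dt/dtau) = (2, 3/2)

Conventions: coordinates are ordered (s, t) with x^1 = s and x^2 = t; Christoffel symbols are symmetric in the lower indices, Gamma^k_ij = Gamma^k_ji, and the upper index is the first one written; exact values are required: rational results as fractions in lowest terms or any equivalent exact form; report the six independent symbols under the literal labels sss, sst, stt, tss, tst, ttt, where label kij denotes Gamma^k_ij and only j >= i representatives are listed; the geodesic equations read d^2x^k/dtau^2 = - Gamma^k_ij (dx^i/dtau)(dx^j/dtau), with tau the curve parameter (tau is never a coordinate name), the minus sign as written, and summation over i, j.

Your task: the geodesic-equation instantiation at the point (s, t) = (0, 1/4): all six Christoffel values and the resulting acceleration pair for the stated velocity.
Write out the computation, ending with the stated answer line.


E = 17/16, F = -3/4, G = 10 at the point
E_s = 0, E_t = 1/2, F_s = 1/4, F_t = -3, G_s = -6, G_t = 0
EG - F^2 = 161/16;  g^inv = (16/161) * [[10, 3/4], [3/4, 17/16]]
first-kind symbols [ij,l] = (1/2)(d_i g_jl + d_j g_il - d_l g_ij): [ss,s] = E_s/2 = 0, [ss,t] = F_s - E_t/2 = 0, [st,s] = E_t/2 = 1/4, [st,t] = G_s/2 = -3, [tt,s] = F_t - G_s/2 = 0, [tt,t] = G_t/2 = 0
Gamma^s_ij = (G*[ij,s] - F*[ij,t])/(EG - F^2), Gamma^t_ij = (E*[ij,t] - F*[ij,s])/(EG - F^2)
Gamma_sss = 0, Gamma_sst = 4/161, Gamma_stt = 0, Gamma_tss = 0, Gamma_tst = -48/161, Gamma_ttt = 0
d^2s/dtau^2 = -(Gamma_sss*(2)^2 + 2*Gamma_sst*(2)*(3/2) + Gamma_stt*(3/2)^2) = -24/161
d^2t/dtau^2 = -(Gamma_tss*(2)^2 + 2*Gamma_tst*(2)*(3/2) + Gamma_ttt*(3/2)^2) = 288/161

Answer: Gamma_sss = 0, Gamma_sst = 4/161, Gamma_stt = 0, Gamma_tss = 0, Gamma_tst = -48/161, Gamma_ttt = 0; accelerations (d^2s/dtau^2, d^2t/dtau^2) = (-24/161, 288/161)


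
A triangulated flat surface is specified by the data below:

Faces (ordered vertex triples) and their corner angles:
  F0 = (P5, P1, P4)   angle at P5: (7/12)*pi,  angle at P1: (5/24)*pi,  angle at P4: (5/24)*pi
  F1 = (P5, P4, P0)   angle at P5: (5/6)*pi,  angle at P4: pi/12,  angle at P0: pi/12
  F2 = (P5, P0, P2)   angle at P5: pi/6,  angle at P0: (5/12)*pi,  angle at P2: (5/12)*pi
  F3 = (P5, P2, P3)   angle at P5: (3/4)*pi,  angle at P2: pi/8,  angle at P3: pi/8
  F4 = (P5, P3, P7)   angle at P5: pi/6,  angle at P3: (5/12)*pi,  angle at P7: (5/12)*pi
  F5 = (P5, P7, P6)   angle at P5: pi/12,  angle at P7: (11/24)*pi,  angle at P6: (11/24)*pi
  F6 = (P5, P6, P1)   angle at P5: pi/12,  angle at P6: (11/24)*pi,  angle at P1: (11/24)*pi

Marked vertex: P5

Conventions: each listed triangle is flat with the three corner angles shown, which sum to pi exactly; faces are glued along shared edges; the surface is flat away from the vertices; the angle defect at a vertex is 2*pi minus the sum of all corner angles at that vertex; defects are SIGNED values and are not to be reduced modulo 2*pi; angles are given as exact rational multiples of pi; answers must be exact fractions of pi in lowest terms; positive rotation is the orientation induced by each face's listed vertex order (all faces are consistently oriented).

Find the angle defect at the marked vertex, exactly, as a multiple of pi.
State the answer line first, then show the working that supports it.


Answer: defect(P5) = (-2/3)*pi

Sum of corner angles at P5: (8/3)*pi
defect = 2*pi - (8/3)*pi


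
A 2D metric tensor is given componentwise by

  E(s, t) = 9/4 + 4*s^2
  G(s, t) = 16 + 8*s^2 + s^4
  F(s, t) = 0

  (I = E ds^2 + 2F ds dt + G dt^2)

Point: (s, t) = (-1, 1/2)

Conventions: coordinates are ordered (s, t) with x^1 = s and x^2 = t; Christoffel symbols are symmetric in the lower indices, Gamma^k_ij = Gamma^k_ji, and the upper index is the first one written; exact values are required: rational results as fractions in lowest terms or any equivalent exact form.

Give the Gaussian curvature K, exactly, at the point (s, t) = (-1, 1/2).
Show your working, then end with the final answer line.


E = 25/4, F = 0, G = 25, EG - F^2 = 625/4 at the point
E_s = -8, E_t = 0, F_s = 0, F_t = 0, G_s = -20, G_t = 0
E_tt = 0, F_st = 0, G_ss = 28
Compute both Brioschi determinants and normalise by (EG - F^2)^2.
M1 = [[-E_tt/2 + F_st - G_ss/2, E_s/2, F_s - E_t/2], [F_t - G_s/2, E, F], [G_t/2, F, G]] = [[-14, -4, 0], [10, 25/4, 0], [0, 0, 25]]; det M1 = -2375/2
M2 = [[0, E_t/2, G_s/2], [E_t/2, E, F], [G_s/2, F, G]] = [[0, 0, -10], [0, 25/4, 0], [-10, 0, 25]]; det M2 = -625
det M1 - det M2 = -1125/2; K = -1125/2 / (625/4)^2 = -72/3125

Answer: K = -72/3125


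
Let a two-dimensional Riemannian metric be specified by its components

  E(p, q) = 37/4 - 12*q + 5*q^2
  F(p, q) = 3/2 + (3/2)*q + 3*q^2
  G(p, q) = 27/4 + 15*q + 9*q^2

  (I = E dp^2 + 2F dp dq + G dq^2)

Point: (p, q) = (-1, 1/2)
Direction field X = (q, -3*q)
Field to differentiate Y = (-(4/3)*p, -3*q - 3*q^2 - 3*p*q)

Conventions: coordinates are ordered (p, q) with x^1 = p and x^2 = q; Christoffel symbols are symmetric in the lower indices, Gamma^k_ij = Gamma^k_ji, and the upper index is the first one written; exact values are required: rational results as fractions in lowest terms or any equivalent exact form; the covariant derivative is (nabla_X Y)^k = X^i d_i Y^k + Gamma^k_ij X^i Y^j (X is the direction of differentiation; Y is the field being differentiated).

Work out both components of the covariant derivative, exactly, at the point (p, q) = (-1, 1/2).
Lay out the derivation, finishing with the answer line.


E = 9/2, F = 3, G = 33/2 at the point
E_p = 0, E_q = -7, F_p = 0, F_q = 9/2, G_p = 0, G_q = 24
EG - F^2 = 261/4;  g^inv = (4/261) * [[33/2, -3], [-3, 9/2]]
first-kind symbols [ij,l] = (1/2)(d_i g_jl + d_j g_il - d_l g_ij): [pp,p] = E_p/2 = 0, [pp,q] = F_p - E_q/2 = 7/2, [pq,p] = E_q/2 = -7/2, [pq,q] = G_p/2 = 0, [qq,p] = F_q - G_p/2 = 9/2, [qq,q] = G_q/2 = 12
Gamma^p_ij = (G*[ij,p] - F*[ij,q])/(EG - F^2), Gamma^q_ij = (E*[ij,q] - F*[ij,p])/(EG - F^2)
Gamma_ppp = -14/87, Gamma_ppq = -77/87, Gamma_pqq = 17/29, Gamma_qpp = 7/29, Gamma_qpq = 14/87, Gamma_qqq = 18/29
X = (1/2, -3/2), Y = (4/3, -3/4) at the point

Answer: (nabla_X Y)^p = 2075/1044, (nabla_X Y)^q = 1471/348


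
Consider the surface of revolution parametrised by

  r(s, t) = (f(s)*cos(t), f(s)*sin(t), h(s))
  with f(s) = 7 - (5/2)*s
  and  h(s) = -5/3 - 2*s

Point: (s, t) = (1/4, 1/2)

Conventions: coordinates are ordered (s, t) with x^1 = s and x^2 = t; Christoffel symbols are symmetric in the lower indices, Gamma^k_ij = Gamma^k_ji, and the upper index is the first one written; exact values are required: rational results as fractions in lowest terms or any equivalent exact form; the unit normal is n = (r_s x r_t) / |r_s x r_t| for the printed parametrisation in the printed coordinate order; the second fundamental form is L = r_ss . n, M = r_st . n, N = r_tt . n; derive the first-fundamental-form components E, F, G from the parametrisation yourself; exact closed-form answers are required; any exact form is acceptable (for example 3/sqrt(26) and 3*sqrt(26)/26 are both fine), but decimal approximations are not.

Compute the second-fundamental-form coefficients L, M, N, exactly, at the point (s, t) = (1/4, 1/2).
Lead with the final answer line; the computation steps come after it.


Answer: L = 0, M = 0, N = -51*sqrt(41)/82

f = 51/8, f' = -5/2, f'' = 0, h' = -2, h'' = 0
E = 41/4, F = 0, G = 2601/64; answer radicand W^2 = 41/4
unnormalised second-form numerators: l = 0, m = 0, n = -51/4; L = l/sqrt(41/4), and similarly M = m/sqrt(W^2), N = n/sqrt(W^2)
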